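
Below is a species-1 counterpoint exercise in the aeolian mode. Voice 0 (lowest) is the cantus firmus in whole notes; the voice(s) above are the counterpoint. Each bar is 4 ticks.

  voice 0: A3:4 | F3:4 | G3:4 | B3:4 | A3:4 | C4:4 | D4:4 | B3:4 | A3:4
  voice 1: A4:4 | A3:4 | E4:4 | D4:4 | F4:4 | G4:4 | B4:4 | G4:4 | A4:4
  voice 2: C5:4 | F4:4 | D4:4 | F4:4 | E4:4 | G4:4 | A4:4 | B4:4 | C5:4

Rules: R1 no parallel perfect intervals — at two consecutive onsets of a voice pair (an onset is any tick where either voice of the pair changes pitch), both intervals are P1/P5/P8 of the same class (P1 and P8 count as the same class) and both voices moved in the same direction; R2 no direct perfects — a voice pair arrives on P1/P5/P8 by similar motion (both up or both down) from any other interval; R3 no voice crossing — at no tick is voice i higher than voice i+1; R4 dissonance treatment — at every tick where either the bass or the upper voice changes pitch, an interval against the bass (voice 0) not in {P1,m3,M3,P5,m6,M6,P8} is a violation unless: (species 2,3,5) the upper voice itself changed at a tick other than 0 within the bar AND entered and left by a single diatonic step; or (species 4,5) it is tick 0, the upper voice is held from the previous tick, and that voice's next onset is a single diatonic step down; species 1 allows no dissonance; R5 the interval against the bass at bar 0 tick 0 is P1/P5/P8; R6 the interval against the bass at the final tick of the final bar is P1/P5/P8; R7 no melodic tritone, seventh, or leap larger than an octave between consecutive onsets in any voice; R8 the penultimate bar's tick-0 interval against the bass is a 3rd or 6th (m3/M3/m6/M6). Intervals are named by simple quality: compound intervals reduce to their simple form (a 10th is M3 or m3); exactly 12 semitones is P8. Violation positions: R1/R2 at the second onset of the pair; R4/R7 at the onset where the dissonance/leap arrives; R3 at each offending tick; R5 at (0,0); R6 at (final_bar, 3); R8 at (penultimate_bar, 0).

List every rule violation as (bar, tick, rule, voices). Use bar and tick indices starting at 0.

bar 0: v0=A3 v1=A4 v2=C5 downbeat m3
bar 1: v0=F3 v1=A3 v2=F4 downbeat P8
bar 2: v0=G3 v1=E4 v2=D4 downbeat P5
bar 3: v0=B3 v1=D4 v2=F4 downbeat TT
bar 4: v0=A3 v1=F4 v2=E4 downbeat P5
bar 5: v0=C4 v1=G4 v2=G4 downbeat P5
bar 6: v0=D4 v1=B4 v2=A4 downbeat P5
bar 7: v0=B3 v1=G4 v2=B4 downbeat P8
bar 8: v0=A3 v1=A4 v2=C5 downbeat m3
  -> R5 @ bar 0 tick 0 v(0, 2): opens on m3
  -> R2 @ bar 1 tick 0 v(0, 2): A3/C5 m3 -> F3/F4 P8 similar
  -> R3 @ bar 2 tick 0 v(1, 2): E4 above D4
  -> R3 @ bar 2 tick 1 v(1, 2): E4 above D4
  -> R3 @ bar 2 tick 2 v(1, 2): E4 above D4
  -> R3 @ bar 2 tick 3 v(1, 2): E4 above D4
  -> R4 @ bar 3 tick 0 v(0, 2): B3/F4 TT untreated
  -> R2 @ bar 4 tick 0 v(0, 2): B3/F4 TT -> A3/E4 P5 similar
  -> R3 @ bar 4 tick 0 v(1, 2): F4 above E4
  -> R3 @ bar 4 tick 1 v(1, 2): F4 above E4
  -> R3 @ bar 4 tick 2 v(1, 2): F4 above E4
  -> R3 @ bar 4 tick 3 v(1, 2): F4 above E4
  -> R1 @ bar 5 tick 0 v(0, 2): A3/E4 P5 -> C4/G4 P5 similar
  -> R2 @ bar 5 tick 0 v(0, 1): A3/F4 m6 -> C4/G4 P5 similar
  -> R2 @ bar 5 tick 0 v(1, 2): F4/E4 m2 -> G4/G4 P1 similar
  -> R1 @ bar 6 tick 0 v(0, 2): C4/G4 P5 -> D4/A4 P5 similar
  -> R3 @ bar 6 tick 0 v(1, 2): B4 above A4
  -> R3 @ bar 6 tick 1 v(1, 2): B4 above A4
  -> R3 @ bar 6 tick 2 v(1, 2): B4 above A4
  -> R3 @ bar 6 tick 3 v(1, 2): B4 above A4
  -> R8 @ bar 7 tick 0 v(0, 2): penult P8 not 3rd/6th
  -> R6 @ bar 8 tick 3 v(0, 2): closes on m3

(0, 0, R5, (0, 2))
(1, 0, R2, (0, 2))
(2, 0, R3, (1, 2))
(2, 1, R3, (1, 2))
(2, 2, R3, (1, 2))
(2, 3, R3, (1, 2))
(3, 0, R4, (0, 2))
(4, 0, R2, (0, 2))
(4, 0, R3, (1, 2))
(4, 1, R3, (1, 2))
(4, 2, R3, (1, 2))
(4, 3, R3, (1, 2))
(5, 0, R1, (0, 2))
(5, 0, R2, (0, 1))
(5, 0, R2, (1, 2))
(6, 0, R1, (0, 2))
(6, 0, R3, (1, 2))
(6, 1, R3, (1, 2))
(6, 2, R3, (1, 2))
(6, 3, R3, (1, 2))
(7, 0, R8, (0, 2))
(8, 3, R6, (0, 2))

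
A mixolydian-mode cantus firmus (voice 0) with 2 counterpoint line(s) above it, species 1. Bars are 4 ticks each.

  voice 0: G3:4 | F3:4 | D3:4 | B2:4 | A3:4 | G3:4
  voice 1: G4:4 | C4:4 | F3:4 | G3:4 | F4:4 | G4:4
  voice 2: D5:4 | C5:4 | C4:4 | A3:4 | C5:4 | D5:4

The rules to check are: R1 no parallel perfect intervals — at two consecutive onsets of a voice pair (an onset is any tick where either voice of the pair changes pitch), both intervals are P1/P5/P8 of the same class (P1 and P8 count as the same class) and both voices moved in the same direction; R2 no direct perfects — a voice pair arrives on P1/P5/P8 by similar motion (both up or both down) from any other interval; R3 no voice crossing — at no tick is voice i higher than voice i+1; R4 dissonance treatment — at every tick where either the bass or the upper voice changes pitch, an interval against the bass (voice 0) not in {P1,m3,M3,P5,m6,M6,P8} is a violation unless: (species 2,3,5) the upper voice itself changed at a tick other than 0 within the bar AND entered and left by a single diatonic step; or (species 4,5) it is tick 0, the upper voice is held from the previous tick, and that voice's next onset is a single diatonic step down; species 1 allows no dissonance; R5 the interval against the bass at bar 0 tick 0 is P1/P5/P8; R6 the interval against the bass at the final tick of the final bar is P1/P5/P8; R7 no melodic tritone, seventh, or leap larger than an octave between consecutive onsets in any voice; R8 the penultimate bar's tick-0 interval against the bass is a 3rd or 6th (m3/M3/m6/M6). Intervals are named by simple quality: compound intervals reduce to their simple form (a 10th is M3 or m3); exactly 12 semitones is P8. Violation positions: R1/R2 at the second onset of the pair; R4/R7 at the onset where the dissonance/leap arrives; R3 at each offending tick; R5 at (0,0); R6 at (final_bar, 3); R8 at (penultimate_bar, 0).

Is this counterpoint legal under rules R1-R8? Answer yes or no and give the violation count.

No (11 violations)

bar 0: v0=G3 v1=G4 v2=D5 (P5)
bar 1: v0=F3 v1=C4 v2=C5 (P5)
bar 2: v0=D3 v1=F3 v2=C4 (m7)
bar 3: v0=B2 v1=G3 v2=A3 (m7)
bar 4: v0=A3 v1=F4 v2=C5 (m3)
bar 5: v0=G3 v1=G4 v2=D5 (P5)
  R1 @ bar1.0: G3/D5 P5 -> F3/C5 P5 similar
  R2 @ bar1.0: G3/G4 P8 -> F3/C4 P5 similar
  R2 @ bar1.0: G4/D5 P5 -> C4/C5 P8 similar
  R2 @ bar2.0: C4/C5 P8 -> F3/C4 P5 similar
  R4 @ bar2.0: D3/C4 m7 untreated
  R4 @ bar3.0: B2/A3 m7 untreated
  R2 @ bar4.0: G3/A3 M2 -> F4/C5 P5 similar
  R7 @ bar4.0: B2->A3 leap 10st
  R7 @ bar4.0: G3->F4 leap 10st
  R7 @ bar4.0: A3->C5 leap 15st
  R1 @ bar5.0: F4/C5 P5 -> G4/D5 P5 similar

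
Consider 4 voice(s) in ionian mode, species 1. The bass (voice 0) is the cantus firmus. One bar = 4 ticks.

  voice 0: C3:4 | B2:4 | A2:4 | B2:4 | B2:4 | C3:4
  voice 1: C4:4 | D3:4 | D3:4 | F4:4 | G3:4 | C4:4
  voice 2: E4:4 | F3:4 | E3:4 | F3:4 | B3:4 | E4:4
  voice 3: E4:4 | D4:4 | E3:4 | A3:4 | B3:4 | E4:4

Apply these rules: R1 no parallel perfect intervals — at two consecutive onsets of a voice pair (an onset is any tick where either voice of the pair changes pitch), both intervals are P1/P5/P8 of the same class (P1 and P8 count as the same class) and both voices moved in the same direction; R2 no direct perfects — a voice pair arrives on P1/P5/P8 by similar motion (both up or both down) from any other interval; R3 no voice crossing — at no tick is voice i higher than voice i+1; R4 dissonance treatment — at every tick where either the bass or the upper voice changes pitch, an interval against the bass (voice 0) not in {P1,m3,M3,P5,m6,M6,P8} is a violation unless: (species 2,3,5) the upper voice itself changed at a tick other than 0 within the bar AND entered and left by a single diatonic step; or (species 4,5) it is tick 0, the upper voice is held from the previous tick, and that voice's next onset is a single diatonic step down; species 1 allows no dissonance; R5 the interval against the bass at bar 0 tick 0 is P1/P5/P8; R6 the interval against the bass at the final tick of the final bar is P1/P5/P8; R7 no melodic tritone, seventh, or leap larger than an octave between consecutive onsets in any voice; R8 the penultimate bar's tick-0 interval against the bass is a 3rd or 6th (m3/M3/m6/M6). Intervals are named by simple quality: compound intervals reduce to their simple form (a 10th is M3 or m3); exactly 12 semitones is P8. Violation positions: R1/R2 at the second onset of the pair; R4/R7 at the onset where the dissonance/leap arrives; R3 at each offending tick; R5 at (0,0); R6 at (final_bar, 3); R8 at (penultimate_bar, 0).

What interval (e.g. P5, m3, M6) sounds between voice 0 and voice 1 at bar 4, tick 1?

m6

voice 0=B2 voice 1=G3 -> m6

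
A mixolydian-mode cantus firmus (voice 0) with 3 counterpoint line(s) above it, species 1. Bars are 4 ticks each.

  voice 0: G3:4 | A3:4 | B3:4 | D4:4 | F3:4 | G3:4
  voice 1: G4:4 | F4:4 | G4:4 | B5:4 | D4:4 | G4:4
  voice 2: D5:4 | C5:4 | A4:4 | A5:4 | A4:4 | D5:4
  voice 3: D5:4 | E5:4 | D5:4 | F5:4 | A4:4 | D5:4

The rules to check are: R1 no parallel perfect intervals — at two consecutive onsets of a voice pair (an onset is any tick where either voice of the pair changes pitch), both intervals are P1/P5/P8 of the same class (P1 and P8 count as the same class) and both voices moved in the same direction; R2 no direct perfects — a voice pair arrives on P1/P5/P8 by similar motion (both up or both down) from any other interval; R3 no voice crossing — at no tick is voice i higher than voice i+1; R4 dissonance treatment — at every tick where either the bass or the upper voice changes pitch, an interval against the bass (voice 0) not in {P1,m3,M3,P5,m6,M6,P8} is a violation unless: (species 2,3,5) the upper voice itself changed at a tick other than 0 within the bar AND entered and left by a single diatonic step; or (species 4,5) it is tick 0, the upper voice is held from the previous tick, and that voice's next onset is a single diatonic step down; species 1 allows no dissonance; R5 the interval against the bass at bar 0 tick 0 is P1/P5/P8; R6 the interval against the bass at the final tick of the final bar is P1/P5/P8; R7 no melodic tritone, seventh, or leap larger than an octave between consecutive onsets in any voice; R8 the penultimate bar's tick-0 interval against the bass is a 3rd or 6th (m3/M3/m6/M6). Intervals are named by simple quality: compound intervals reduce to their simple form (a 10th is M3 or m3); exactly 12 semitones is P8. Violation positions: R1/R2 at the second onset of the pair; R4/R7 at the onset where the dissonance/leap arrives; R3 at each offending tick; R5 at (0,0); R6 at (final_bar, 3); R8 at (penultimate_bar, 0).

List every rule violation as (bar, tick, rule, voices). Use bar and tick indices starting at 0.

(1, 0, R1, (0, 3))
(1, 0, R1, (1, 2))
(2, 0, R4, (0, 2))
(3, 0, R2, (0, 2))
(3, 0, R3, (1, 2))
(3, 0, R3, (2, 3))
(3, 0, R7, (1,))
(3, 1, R3, (1, 2))
(3, 1, R3, (2, 3))
(3, 2, R3, (1, 2))
(3, 2, R3, (2, 3))
(3, 3, R3, (1, 2))
(3, 3, R3, (2, 3))
(4, 0, R2, (1, 2))
(4, 0, R2, (1, 3))
(4, 0, R2, (2, 3))
(4, 0, R7, (1,))
(5, 0, R1, (1, 2))
(5, 0, R1, (1, 3))
(5, 0, R1, (2, 3))
(5, 0, R2, (0, 1))
(5, 0, R2, (0, 2))
(5, 0, R2, (0, 3))

bar 0: v0=G3 v1=G4 v2=D5 v3=D5 downbeat P5
bar 1: v0=A3 v1=F4 v2=C5 v3=E5 downbeat P5
bar 2: v0=B3 v1=G4 v2=A4 v3=D5 downbeat m3
bar 3: v0=D4 v1=B5 v2=A5 v3=F5 downbeat m3
bar 4: v0=F3 v1=D4 v2=A4 v3=A4 downbeat M3
bar 5: v0=G3 v1=G4 v2=D5 v3=D5 downbeat P5
  -> R1 @ bar 1 tick 0 v(0, 3): G3/D5 P5 -> A3/E5 P5 similar
  -> R1 @ bar 1 tick 0 v(1, 2): G4/D5 P5 -> F4/C5 P5 similar
  -> R4 @ bar 2 tick 0 v(0, 2): B3/A4 m7 untreated
  -> R2 @ bar 3 tick 0 v(0, 2): B3/A4 m7 -> D4/A5 P5 similar
  -> R3 @ bar 3 tick 0 v(1, 2): B5 above A5
  -> R3 @ bar 3 tick 0 v(2, 3): A5 above F5
  -> R7 @ bar 3 tick 0 v(1,): G4->B5 leap 16st
  -> R3 @ bar 3 tick 1 v(1, 2): B5 above A5
  -> R3 @ bar 3 tick 1 v(2, 3): A5 above F5
  -> R3 @ bar 3 tick 2 v(1, 2): B5 above A5
  -> R3 @ bar 3 tick 2 v(2, 3): A5 above F5
  -> R3 @ bar 3 tick 3 v(1, 2): B5 above A5
  -> R3 @ bar 3 tick 3 v(2, 3): A5 above F5
  -> R2 @ bar 4 tick 0 v(1, 2): B5/A5 M2 -> D4/A4 P5 similar
  -> R2 @ bar 4 tick 0 v(1, 3): B5/F5 TT -> D4/A4 P5 similar
  -> R2 @ bar 4 tick 0 v(2, 3): A5/F5 M3 -> A4/A4 P1 similar
  -> R7 @ bar 4 tick 0 v(1,): B5->D4 leap 21st
  -> R1 @ bar 5 tick 0 v(1, 2): D4/A4 P5 -> G4/D5 P5 similar
  -> R1 @ bar 5 tick 0 v(1, 3): D4/A4 P5 -> G4/D5 P5 similar
  -> R1 @ bar 5 tick 0 v(2, 3): A4/A4 P1 -> D5/D5 P1 similar
  -> R2 @ bar 5 tick 0 v(0, 1): F3/D4 M6 -> G3/G4 P8 similar
  -> R2 @ bar 5 tick 0 v(0, 2): F3/A4 M3 -> G3/D5 P5 similar
  -> R2 @ bar 5 tick 0 v(0, 3): F3/A4 M3 -> G3/D5 P5 similar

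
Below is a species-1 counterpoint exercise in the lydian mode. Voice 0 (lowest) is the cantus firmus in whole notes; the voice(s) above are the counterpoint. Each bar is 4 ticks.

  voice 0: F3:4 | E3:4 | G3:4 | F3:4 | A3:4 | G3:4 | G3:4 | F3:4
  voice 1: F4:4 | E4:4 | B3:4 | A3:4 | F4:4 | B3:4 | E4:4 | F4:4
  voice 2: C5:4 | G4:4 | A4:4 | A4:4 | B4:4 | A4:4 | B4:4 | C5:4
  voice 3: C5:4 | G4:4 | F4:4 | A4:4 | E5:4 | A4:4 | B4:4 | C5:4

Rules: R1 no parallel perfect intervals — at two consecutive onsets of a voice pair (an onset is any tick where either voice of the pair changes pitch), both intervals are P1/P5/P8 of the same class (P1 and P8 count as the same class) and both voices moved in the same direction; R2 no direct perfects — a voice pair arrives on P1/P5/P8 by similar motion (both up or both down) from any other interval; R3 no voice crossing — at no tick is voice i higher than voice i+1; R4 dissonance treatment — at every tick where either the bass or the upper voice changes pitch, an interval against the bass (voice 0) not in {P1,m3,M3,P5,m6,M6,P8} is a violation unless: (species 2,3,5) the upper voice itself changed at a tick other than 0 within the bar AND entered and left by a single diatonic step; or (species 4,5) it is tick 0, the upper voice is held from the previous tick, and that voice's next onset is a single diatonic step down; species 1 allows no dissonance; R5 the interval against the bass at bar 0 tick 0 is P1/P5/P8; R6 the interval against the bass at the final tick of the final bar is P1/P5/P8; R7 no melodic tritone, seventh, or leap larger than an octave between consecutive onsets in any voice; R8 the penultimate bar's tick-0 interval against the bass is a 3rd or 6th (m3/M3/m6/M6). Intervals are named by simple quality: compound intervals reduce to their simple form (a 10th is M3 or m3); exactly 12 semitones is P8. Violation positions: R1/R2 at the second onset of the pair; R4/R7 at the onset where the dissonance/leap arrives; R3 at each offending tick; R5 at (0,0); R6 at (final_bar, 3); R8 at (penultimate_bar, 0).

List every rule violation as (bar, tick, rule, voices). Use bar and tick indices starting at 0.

bar 0: v0=F3 v1=F4 v2=C5 v3=C5 downbeat P5
bar 1: v0=E3 v1=E4 v2=G4 v3=G4 downbeat m3
bar 2: v0=G3 v1=B3 v2=A4 v3=F4 downbeat m7
bar 3: v0=F3 v1=A3 v2=A4 v3=A4 downbeat M3
bar 4: v0=A3 v1=F4 v2=B4 v3=E5 downbeat P5
bar 5: v0=G3 v1=B3 v2=A4 v3=A4 downbeat M2
bar 6: v0=G3 v1=E4 v2=B4 v3=B4 downbeat M3
bar 7: v0=F3 v1=F4 v2=C5 v3=C5 downbeat P5
  -> R1 @ bar 1 tick 0 v(0, 1): F3/F4 P8 -> E3/E4 P8 similar
  -> R1 @ bar 1 tick 0 v(2, 3): C5/C5 P1 -> G4/G4 P1 similar
  -> R3 @ bar 2 tick 0 v(2, 3): A4 above F4
  -> R4 @ bar 2 tick 0 v(0, 2): G3/A4 M2 untreated
  -> R4 @ bar 2 tick 0 v(0, 3): G3/F4 m7 untreated
  -> R3 @ bar 2 tick 1 v(2, 3): A4 above F4
  -> R3 @ bar 2 tick 2 v(2, 3): A4 above F4
  -> R3 @ bar 2 tick 3 v(2, 3): A4 above F4
  -> R2 @ bar 4 tick 0 v(0, 3): F3/A4 M3 -> A3/E5 P5 similar
  -> R4 @ bar 4 tick 0 v(0, 2): A3/B4 M2 untreated
  -> R2 @ bar 5 tick 0 v(2, 3): B4/E5 P4 -> A4/A4 P1 similar
  -> R4 @ bar 5 tick 0 v(0, 2): G3/A4 M2 untreated
  -> R4 @ bar 5 tick 0 v(0, 3): G3/A4 M2 untreated
  -> R7 @ bar 5 tick 0 v(1,): F4->B3 leap 6st
  -> R1 @ bar 6 tick 0 v(2, 3): A4/A4 P1 -> B4/B4 P1 similar
  -> R2 @ bar 6 tick 0 v(1, 2): B3/A4 m7 -> E4/B4 P5 similar
  -> R2 @ bar 6 tick 0 v(1, 3): B3/A4 m7 -> E4/B4 P5 similar
  -> R1 @ bar 7 tick 0 v(1, 2): E4/B4 P5 -> F4/C5 P5 similar
  -> R1 @ bar 7 tick 0 v(1, 3): E4/B4 P5 -> F4/C5 P5 similar
  -> R1 @ bar 7 tick 0 v(2, 3): B4/B4 P1 -> C5/C5 P1 similar

(1, 0, R1, (0, 1))
(1, 0, R1, (2, 3))
(2, 0, R3, (2, 3))
(2, 0, R4, (0, 2))
(2, 0, R4, (0, 3))
(2, 1, R3, (2, 3))
(2, 2, R3, (2, 3))
(2, 3, R3, (2, 3))
(4, 0, R2, (0, 3))
(4, 0, R4, (0, 2))
(5, 0, R2, (2, 3))
(5, 0, R4, (0, 2))
(5, 0, R4, (0, 3))
(5, 0, R7, (1,))
(6, 0, R1, (2, 3))
(6, 0, R2, (1, 2))
(6, 0, R2, (1, 3))
(7, 0, R1, (1, 2))
(7, 0, R1, (1, 3))
(7, 0, R1, (2, 3))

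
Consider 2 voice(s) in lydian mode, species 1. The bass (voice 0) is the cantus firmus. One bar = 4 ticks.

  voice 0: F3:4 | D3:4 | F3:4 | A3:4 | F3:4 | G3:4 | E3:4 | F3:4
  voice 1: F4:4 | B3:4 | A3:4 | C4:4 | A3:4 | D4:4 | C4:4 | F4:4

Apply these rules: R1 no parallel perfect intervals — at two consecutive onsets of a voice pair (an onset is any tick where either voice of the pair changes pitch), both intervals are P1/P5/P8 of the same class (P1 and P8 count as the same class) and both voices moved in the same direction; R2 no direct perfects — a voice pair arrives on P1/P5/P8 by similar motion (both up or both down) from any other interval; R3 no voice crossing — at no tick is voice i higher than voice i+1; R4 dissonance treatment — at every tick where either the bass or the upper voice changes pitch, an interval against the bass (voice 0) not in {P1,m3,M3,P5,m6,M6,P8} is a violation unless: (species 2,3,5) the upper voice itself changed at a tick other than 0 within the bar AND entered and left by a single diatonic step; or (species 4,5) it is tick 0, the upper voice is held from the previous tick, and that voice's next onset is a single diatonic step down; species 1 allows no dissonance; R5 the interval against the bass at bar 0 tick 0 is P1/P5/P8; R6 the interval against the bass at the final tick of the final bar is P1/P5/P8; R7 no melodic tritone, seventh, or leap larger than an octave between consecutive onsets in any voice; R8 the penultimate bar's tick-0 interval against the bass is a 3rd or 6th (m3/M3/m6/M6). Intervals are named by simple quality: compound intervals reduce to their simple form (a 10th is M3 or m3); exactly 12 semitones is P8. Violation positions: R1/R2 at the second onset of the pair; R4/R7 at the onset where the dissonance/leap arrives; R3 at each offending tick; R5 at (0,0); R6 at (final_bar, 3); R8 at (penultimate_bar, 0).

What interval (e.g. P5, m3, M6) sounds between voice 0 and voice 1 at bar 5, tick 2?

voice 0=G3 voice 1=D4 -> P5

P5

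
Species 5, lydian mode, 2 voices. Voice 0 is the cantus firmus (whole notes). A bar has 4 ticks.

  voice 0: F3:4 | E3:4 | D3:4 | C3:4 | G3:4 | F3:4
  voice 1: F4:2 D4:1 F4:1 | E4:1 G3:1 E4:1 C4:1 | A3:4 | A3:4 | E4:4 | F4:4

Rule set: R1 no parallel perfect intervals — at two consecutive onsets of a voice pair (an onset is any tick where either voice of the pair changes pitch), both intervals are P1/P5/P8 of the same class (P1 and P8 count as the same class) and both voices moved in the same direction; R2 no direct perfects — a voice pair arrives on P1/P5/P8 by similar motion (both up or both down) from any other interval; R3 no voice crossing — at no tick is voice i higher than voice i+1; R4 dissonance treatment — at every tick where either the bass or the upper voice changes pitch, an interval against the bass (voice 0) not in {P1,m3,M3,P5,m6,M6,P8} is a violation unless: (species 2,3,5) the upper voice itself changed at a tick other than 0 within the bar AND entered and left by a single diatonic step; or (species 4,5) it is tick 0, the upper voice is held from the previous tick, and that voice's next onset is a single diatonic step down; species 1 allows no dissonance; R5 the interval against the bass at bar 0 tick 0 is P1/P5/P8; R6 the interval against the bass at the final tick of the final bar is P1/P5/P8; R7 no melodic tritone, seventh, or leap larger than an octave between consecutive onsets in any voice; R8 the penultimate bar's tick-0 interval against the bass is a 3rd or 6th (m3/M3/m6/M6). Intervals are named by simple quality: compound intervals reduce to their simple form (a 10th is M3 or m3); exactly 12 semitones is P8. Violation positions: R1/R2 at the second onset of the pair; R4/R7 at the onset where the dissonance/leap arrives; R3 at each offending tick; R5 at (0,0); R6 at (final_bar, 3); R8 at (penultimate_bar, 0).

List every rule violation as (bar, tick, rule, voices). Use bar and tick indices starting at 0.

(1, 0, R1, (0, 1))
(2, 0, R2, (0, 1))

bar 0: v0=F3 v1=F4 downbeat P8
bar 1: v0=E3 v1=E4 downbeat P8
bar 2: v0=D3 v1=A3 downbeat P5
bar 3: v0=C3 v1=A3 downbeat M6
bar 4: v0=G3 v1=E4 downbeat M6
bar 5: v0=F3 v1=F4 downbeat P8
  -> R1 @ bar 1 tick 0 v(0, 1): F3/F4 P8 -> E3/E4 P8 similar
  -> R2 @ bar 2 tick 0 v(0, 1): E3/C4 m6 -> D3/A3 P5 similar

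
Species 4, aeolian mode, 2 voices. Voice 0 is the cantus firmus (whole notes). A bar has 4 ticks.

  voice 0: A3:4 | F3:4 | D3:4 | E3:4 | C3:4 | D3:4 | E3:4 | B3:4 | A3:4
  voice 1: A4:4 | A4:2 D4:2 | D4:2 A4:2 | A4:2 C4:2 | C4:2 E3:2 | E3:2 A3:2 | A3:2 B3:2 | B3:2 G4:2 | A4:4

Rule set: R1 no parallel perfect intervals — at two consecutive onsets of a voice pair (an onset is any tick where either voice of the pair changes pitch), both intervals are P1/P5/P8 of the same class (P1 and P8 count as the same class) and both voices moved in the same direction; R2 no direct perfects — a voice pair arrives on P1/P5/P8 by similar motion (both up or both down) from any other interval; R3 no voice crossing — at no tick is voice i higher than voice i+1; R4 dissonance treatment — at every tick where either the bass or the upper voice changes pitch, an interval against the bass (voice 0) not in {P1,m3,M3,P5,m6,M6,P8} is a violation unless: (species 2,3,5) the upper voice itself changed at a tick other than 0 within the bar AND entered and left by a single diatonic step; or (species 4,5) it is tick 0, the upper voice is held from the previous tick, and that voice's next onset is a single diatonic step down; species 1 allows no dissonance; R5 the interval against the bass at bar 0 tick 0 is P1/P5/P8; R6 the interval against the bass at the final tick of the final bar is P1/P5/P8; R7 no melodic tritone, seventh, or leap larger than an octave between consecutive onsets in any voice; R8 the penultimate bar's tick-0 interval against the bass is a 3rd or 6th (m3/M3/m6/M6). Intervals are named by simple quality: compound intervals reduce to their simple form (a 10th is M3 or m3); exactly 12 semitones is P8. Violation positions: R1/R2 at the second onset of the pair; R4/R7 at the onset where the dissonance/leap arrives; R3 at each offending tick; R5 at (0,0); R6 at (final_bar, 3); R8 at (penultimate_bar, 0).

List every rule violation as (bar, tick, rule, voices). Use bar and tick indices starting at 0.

bar 0: v0=A3 v1=A4 downbeat P8
bar 1: v0=F3 v1=A4 downbeat M3
bar 2: v0=D3 v1=D4 downbeat P8
bar 3: v0=E3 v1=A4 downbeat P4
bar 4: v0=C3 v1=C4 downbeat P8
bar 5: v0=D3 v1=E3 downbeat M2
bar 6: v0=E3 v1=A3 downbeat P4
bar 7: v0=B3 v1=B3 downbeat P1
bar 8: v0=A3 v1=A4 downbeat P8
  -> R4 @ bar 3 tick 0 v(0, 1): E3/A4 P4 untreated
  -> R4 @ bar 5 tick 0 v(0, 1): D3/E3 M2 untreated
  -> R4 @ bar 6 tick 0 v(0, 1): E3/A3 P4 untreated
  -> R8 @ bar 7 tick 0 v(0, 1): penult P1 not 3rd/6th

(3, 0, R4, (0, 1))
(5, 0, R4, (0, 1))
(6, 0, R4, (0, 1))
(7, 0, R8, (0, 1))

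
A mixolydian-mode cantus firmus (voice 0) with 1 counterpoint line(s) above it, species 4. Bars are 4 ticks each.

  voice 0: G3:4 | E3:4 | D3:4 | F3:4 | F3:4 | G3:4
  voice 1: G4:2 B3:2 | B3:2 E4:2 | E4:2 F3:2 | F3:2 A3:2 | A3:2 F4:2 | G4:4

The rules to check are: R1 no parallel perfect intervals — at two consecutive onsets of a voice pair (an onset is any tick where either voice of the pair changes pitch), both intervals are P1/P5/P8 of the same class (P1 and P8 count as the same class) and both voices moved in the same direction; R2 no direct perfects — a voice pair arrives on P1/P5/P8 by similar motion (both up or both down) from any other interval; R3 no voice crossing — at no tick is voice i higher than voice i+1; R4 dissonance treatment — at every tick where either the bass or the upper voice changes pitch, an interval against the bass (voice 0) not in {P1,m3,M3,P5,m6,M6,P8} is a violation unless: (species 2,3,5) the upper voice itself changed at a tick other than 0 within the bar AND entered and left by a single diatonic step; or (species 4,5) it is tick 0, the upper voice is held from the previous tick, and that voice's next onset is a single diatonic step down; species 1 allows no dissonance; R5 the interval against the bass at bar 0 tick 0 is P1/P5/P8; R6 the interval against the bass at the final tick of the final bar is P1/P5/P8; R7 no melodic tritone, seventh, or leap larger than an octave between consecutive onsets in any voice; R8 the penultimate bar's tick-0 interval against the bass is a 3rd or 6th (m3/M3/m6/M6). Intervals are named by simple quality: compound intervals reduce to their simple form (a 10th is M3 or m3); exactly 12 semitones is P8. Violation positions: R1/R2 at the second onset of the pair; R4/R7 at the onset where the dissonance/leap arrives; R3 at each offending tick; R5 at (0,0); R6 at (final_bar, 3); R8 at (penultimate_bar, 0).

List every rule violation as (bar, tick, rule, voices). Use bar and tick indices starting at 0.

(2, 0, R4, (0, 1))
(2, 2, R7, (1,))
(5, 0, R1, (0, 1))

bar 0: v0=G3 v1=G4 downbeat P8
bar 1: v0=E3 v1=B3 downbeat P5
bar 2: v0=D3 v1=E4 downbeat M2
bar 3: v0=F3 v1=F3 downbeat P1
bar 4: v0=F3 v1=A3 downbeat M3
bar 5: v0=G3 v1=G4 downbeat P8
  -> R4 @ bar 2 tick 0 v(0, 1): D3/E4 M2 untreated
  -> R7 @ bar 2 tick 2 v(1,): E4->F3 leap 11st
  -> R1 @ bar 5 tick 0 v(0, 1): F3/F4 P8 -> G3/G4 P8 similar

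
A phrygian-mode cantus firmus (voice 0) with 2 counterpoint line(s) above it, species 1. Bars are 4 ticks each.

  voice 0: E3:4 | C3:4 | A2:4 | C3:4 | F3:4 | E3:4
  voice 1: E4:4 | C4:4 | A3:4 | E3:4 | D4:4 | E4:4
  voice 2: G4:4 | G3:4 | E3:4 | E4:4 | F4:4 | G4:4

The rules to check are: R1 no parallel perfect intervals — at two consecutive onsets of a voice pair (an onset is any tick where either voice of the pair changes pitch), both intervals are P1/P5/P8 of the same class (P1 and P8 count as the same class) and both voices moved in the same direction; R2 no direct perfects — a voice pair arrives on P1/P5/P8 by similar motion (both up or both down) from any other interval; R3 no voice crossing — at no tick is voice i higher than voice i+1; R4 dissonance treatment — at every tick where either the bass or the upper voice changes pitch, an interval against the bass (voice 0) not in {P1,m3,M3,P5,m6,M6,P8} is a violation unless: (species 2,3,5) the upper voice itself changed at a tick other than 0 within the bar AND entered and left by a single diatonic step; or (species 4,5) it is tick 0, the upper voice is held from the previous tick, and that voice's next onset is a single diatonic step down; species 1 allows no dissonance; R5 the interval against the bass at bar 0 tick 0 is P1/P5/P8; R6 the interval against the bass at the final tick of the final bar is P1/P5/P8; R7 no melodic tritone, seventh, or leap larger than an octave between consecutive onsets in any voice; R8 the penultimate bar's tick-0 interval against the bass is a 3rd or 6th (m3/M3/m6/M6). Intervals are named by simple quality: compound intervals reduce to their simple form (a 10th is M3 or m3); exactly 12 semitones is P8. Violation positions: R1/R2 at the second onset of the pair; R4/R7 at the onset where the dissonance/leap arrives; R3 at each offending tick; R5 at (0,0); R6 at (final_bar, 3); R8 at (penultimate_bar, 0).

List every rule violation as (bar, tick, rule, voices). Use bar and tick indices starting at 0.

bar 0: v0=E3 v1=E4 v2=G4 downbeat m3
bar 1: v0=C3 v1=C4 v2=G3 downbeat P5
bar 2: v0=A2 v1=A3 v2=E3 downbeat P5
bar 3: v0=C3 v1=E3 v2=E4 downbeat M3
bar 4: v0=F3 v1=D4 v2=F4 downbeat P8
bar 5: v0=E3 v1=E4 v2=G4 downbeat m3
  -> R5 @ bar 0 tick 0 v(0, 2): opens on m3
  -> R1 @ bar 1 tick 0 v(0, 1): E3/E4 P8 -> C3/C4 P8 similar
  -> R2 @ bar 1 tick 0 v(0, 2): E3/G4 m3 -> C3/G3 P5 similar
  -> R3 @ bar 1 tick 0 v(1, 2): C4 above G3
  -> R3 @ bar 1 tick 1 v(1, 2): C4 above G3
  -> R3 @ bar 1 tick 2 v(1, 2): C4 above G3
  -> R3 @ bar 1 tick 3 v(1, 2): C4 above G3
  -> R1 @ bar 2 tick 0 v(0, 1): C3/C4 P8 -> A2/A3 P8 similar
  -> R1 @ bar 2 tick 0 v(0, 2): C3/G3 P5 -> A2/E3 P5 similar
  -> R3 @ bar 2 tick 0 v(1, 2): A3 above E3
  -> R3 @ bar 2 tick 1 v(1, 2): A3 above E3
  -> R3 @ bar 2 tick 2 v(1, 2): A3 above E3
  -> R3 @ bar 2 tick 3 v(1, 2): A3 above E3
  -> R2 @ bar 4 tick 0 v(0, 2): C3/E4 M3 -> F3/F4 P8 similar
  -> R7 @ bar 4 tick 0 v(1,): E3->D4 leap 10st
  -> R8 @ bar 4 tick 0 v(0, 2): penult P8 not 3rd/6th
  -> R6 @ bar 5 tick 3 v(0, 2): closes on m3

(0, 0, R5, (0, 2))
(1, 0, R1, (0, 1))
(1, 0, R2, (0, 2))
(1, 0, R3, (1, 2))
(1, 1, R3, (1, 2))
(1, 2, R3, (1, 2))
(1, 3, R3, (1, 2))
(2, 0, R1, (0, 1))
(2, 0, R1, (0, 2))
(2, 0, R3, (1, 2))
(2, 1, R3, (1, 2))
(2, 2, R3, (1, 2))
(2, 3, R3, (1, 2))
(4, 0, R2, (0, 2))
(4, 0, R7, (1,))
(4, 0, R8, (0, 2))
(5, 3, R6, (0, 2))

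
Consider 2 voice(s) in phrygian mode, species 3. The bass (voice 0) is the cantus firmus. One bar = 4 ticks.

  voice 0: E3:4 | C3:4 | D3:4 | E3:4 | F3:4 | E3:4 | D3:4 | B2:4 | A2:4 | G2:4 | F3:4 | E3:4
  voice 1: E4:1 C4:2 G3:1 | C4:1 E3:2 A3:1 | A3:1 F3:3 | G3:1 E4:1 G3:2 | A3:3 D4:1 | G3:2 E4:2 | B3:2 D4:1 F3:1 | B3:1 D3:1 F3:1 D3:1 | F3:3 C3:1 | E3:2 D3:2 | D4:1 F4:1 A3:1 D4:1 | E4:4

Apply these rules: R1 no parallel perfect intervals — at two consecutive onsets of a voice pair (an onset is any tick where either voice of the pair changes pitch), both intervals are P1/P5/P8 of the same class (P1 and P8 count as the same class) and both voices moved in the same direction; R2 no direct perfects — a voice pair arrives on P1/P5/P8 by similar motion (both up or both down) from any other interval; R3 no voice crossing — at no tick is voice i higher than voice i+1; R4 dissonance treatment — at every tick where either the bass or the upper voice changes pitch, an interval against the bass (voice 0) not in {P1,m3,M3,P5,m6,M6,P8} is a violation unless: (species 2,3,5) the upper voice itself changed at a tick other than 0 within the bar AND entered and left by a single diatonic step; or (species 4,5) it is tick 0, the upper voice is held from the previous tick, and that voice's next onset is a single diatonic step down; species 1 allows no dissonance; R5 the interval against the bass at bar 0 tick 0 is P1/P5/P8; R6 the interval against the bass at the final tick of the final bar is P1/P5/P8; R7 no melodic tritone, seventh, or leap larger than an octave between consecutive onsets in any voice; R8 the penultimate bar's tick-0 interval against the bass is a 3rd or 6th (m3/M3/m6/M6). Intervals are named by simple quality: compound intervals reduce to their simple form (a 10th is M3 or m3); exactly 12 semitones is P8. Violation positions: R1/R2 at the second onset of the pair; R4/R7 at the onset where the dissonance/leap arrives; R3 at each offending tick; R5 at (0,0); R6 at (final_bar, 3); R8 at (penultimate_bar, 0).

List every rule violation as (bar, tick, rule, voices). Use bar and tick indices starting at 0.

bar 0: v0=E3 v1=E4 downbeat P8
bar 1: v0=C3 v1=C4 downbeat P8
bar 2: v0=D3 v1=A3 downbeat P5
bar 3: v0=E3 v1=G3 downbeat m3
bar 4: v0=F3 v1=A3 downbeat M3
bar 5: v0=E3 v1=G3 downbeat m3
bar 6: v0=D3 v1=B3 downbeat M6
bar 7: v0=B2 v1=B3 downbeat P8
bar 8: v0=A2 v1=F3 downbeat m6
bar 9: v0=G2 v1=E3 downbeat M6
bar 10: v0=F3 v1=D4 downbeat M6
bar 11: v0=E3 v1=E4 downbeat P8
  -> R7 @ bar 7 tick 0 v(1,): F3->B3 leap 6st
  -> R4 @ bar 7 tick 2 v(0, 1): B2/F3 TT untreated
  -> R7 @ bar 10 tick 0 v(0,): G2->F3 leap 10st

(7, 0, R7, (1,))
(7, 2, R4, (0, 1))
(10, 0, R7, (0,))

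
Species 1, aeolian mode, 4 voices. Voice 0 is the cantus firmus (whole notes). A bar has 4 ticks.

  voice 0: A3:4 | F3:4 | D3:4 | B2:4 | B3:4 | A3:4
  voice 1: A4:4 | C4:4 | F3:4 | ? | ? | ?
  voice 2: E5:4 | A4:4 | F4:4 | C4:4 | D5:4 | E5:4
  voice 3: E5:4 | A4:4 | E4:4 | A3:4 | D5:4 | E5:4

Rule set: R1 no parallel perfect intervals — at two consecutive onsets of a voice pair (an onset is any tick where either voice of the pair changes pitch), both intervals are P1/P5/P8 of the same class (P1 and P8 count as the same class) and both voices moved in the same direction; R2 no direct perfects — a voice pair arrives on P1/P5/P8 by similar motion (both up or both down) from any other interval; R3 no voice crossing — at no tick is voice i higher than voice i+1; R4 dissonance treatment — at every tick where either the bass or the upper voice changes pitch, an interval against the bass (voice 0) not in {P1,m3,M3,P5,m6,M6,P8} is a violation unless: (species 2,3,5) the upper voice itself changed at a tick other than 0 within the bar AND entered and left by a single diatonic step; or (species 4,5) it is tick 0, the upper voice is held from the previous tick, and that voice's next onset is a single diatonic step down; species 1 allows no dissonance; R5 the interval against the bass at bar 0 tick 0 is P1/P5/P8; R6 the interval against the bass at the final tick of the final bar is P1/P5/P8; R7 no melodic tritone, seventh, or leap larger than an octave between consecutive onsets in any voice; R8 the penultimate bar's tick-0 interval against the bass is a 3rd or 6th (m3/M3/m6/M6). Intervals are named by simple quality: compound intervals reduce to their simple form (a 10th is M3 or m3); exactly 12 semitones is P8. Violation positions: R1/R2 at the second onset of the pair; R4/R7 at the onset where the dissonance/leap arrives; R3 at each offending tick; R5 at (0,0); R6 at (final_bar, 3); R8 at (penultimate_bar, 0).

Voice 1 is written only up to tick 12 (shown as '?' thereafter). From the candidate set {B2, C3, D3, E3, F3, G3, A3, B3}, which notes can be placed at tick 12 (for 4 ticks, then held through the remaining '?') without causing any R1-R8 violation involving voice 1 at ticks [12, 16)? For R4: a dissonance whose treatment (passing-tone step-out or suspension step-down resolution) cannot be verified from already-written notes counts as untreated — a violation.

B2: violates R2,R7
C3: violates R1,R4
D3: violates R2
E3: violates R4
F3: violates R4
G3: legal
A3: violates R4
B3: violates R7

{G3}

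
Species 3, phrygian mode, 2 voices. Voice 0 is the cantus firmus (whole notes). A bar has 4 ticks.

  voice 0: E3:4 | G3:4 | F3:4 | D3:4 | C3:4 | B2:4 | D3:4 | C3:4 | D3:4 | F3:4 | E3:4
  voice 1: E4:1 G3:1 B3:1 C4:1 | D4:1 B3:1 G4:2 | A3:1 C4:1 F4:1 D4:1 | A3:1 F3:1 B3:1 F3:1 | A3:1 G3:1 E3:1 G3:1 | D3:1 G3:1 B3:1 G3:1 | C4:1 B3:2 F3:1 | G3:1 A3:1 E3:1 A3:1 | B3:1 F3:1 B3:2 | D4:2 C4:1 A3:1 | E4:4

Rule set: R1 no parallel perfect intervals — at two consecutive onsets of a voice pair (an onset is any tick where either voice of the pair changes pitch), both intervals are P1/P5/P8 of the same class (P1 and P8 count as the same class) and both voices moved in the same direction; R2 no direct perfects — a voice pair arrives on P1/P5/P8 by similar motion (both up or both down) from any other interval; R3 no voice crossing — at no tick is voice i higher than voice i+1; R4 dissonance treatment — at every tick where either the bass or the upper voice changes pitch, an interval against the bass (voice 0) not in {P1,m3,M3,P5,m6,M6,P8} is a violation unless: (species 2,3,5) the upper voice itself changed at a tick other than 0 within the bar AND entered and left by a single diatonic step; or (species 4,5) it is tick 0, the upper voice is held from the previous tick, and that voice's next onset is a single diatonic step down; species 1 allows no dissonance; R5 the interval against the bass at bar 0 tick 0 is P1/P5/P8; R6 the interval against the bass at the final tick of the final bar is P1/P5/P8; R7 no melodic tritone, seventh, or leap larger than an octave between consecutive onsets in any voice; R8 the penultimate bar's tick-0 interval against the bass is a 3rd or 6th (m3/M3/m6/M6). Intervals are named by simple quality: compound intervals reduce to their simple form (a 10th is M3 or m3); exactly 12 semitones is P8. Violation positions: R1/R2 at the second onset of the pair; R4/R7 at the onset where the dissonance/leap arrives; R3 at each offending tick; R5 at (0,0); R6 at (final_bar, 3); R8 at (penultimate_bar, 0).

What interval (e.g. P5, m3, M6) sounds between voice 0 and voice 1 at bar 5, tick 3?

m6

voice 0=B2 voice 1=G3 -> m6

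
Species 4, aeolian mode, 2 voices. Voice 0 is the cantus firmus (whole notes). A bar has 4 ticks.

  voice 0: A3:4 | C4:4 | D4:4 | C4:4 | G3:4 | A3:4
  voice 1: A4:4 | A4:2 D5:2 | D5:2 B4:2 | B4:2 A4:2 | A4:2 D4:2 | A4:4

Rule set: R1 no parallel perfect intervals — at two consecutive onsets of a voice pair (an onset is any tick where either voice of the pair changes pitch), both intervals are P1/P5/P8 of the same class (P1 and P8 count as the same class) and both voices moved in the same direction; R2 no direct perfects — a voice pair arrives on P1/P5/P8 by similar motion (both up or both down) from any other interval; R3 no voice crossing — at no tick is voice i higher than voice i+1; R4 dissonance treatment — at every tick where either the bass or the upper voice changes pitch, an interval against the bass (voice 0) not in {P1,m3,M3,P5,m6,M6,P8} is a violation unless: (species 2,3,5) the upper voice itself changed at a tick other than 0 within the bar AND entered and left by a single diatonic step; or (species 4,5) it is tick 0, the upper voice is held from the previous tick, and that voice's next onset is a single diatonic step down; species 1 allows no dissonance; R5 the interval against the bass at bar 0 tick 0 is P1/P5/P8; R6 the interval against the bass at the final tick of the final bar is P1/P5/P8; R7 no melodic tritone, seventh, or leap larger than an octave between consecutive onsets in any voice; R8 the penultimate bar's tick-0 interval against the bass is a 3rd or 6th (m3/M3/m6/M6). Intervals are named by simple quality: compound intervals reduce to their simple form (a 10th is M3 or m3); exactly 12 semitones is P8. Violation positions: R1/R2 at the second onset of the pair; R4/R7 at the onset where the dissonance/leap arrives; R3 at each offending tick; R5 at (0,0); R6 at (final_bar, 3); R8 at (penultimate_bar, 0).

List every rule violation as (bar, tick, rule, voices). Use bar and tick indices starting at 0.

bar 0: v0=A3 v1=A4 downbeat P8
bar 1: v0=C4 v1=A4 downbeat M6
bar 2: v0=D4 v1=D5 downbeat P8
bar 3: v0=C4 v1=B4 downbeat M7
bar 4: v0=G3 v1=A4 downbeat M2
bar 5: v0=A3 v1=A4 downbeat P8
  -> R4 @ bar 1 tick 2 v(0, 1): C4/D5 M2 untreated
  -> R4 @ bar 4 tick 0 v(0, 1): G3/A4 M2 untreated
  -> R8 @ bar 4 tick 0 v(0, 1): penult M2 not 3rd/6th
  -> R2 @ bar 5 tick 0 v(0, 1): G3/D4 P5 -> A3/A4 P8 similar

(1, 2, R4, (0, 1))
(4, 0, R4, (0, 1))
(4, 0, R8, (0, 1))
(5, 0, R2, (0, 1))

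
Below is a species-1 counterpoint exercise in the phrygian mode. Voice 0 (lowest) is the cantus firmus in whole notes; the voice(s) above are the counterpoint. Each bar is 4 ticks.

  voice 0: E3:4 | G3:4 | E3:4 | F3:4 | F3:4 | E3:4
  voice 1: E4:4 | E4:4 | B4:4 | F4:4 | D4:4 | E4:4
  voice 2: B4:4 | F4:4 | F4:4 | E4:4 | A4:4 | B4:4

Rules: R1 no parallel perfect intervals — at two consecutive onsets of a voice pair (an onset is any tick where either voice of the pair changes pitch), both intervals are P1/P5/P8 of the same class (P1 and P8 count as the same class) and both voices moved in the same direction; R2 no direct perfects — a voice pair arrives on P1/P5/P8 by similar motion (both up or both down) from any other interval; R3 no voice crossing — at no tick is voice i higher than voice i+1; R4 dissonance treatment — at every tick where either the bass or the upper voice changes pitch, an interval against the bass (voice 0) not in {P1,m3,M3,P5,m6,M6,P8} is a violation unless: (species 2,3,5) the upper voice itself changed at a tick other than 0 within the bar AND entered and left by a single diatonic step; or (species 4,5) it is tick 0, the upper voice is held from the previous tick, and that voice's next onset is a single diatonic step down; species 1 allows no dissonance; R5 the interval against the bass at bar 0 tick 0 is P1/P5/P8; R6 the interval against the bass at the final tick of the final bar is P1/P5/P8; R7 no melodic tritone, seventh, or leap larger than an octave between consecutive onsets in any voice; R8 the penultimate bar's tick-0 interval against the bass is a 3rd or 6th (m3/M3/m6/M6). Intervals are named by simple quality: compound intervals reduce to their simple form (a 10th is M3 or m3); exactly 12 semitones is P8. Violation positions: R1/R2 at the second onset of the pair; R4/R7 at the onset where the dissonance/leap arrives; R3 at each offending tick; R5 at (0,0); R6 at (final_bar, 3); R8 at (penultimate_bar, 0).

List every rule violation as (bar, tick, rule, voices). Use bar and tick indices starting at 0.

(1, 0, R4, (0, 2))
(1, 0, R7, (2,))
(2, 0, R3, (1, 2))
(2, 0, R4, (0, 2))
(2, 1, R3, (1, 2))
(2, 2, R3, (1, 2))
(2, 3, R3, (1, 2))
(3, 0, R3, (1, 2))
(3, 0, R4, (0, 2))
(3, 0, R7, (1,))
(3, 1, R3, (1, 2))
(3, 2, R3, (1, 2))
(3, 3, R3, (1, 2))
(5, 0, R1, (1, 2))

bar 0: v0=E3 v1=E4 v2=B4 downbeat P5
bar 1: v0=G3 v1=E4 v2=F4 downbeat m7
bar 2: v0=E3 v1=B4 v2=F4 downbeat m2
bar 3: v0=F3 v1=F4 v2=E4 downbeat M7
bar 4: v0=F3 v1=D4 v2=A4 downbeat M3
bar 5: v0=E3 v1=E4 v2=B4 downbeat P5
  -> R4 @ bar 1 tick 0 v(0, 2): G3/F4 m7 untreated
  -> R7 @ bar 1 tick 0 v(2,): B4->F4 leap 6st
  -> R3 @ bar 2 tick 0 v(1, 2): B4 above F4
  -> R4 @ bar 2 tick 0 v(0, 2): E3/F4 m2 untreated
  -> R3 @ bar 2 tick 1 v(1, 2): B4 above F4
  -> R3 @ bar 2 tick 2 v(1, 2): B4 above F4
  -> R3 @ bar 2 tick 3 v(1, 2): B4 above F4
  -> R3 @ bar 3 tick 0 v(1, 2): F4 above E4
  -> R4 @ bar 3 tick 0 v(0, 2): F3/E4 M7 untreated
  -> R7 @ bar 3 tick 0 v(1,): B4->F4 leap 6st
  -> R3 @ bar 3 tick 1 v(1, 2): F4 above E4
  -> R3 @ bar 3 tick 2 v(1, 2): F4 above E4
  -> R3 @ bar 3 tick 3 v(1, 2): F4 above E4
  -> R1 @ bar 5 tick 0 v(1, 2): D4/A4 P5 -> E4/B4 P5 similar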